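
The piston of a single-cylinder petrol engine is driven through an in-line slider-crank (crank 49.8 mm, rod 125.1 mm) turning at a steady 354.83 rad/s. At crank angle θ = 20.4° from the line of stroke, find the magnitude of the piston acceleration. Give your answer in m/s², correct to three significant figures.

ω = 354.8 rad/s
x(θ) = r cosθ + √(L² − r² sin²θ); with ω constant, a = ω²·d²x/dθ².
d²x/dθ² = −r cosθ − r²(cos2θ)/√u − r⁴ sin²2θ/(4u^{3/2}),  u = L² − r² sin²θ = 0.0153487 m².
Substituting r = 0.0498 m, L = 0.1251 m, θ = 20.4°: d²x/dθ² = -0.062176 m.
a = ω²·d²x/dθ² = (354.8)²·(-0.062176) = -7828.2 m/s²;  |a| = 7828.2 m/s².

7830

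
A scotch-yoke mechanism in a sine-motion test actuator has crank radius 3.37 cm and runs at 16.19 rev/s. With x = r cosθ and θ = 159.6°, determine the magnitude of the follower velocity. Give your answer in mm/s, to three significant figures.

1190

ω = 101.7 rad/s (from 16.19 rev/s).
x = r cosθ ⇒ ẋ = −rω sinθ.
|v| = rω|sinθ| = 0.0337·101.7·|sin 159.6°| = 1.1949 m/s = 1194.9 mm/s.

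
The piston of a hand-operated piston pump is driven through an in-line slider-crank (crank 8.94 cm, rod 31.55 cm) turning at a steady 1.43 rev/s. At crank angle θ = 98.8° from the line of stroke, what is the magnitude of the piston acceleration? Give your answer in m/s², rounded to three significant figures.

3.13

ω = 2π·1.43 = 8.985 rad/s
x(θ) = r cosθ + √(L² − r² sin²θ); with ω constant, a = ω²·d²x/dθ².
d²x/dθ² = −r cosθ − r²(cos2θ)/√u − r⁴ sin²2θ/(4u^{3/2}),  u = L² − r² sin²θ = 0.0917349 m².
Substituting r = 0.0894 m, L = 0.3155 m, θ = 98.8°: d²x/dθ² = +0.038777 m.
a = ω²·d²x/dθ² = (8.985)²·(+0.038777) = +3.1305 m/s²;  |a| = 3.1305 m/s².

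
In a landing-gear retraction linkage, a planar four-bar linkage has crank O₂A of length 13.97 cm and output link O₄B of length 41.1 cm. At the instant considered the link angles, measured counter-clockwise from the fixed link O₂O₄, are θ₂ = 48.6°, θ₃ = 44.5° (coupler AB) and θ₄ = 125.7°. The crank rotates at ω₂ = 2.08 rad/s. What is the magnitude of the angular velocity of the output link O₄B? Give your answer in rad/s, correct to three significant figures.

ω₂ = 2.08 rad/s
Differentiating the loop-closure r₂e^{iθ₂}+r₃e^{iθ₃}=r₁+r₄e^{iθ₄} gives r₂ω₂e^{iθ₂}+r₃ω₃e^{iθ₃}=r₄ω₄e^{iθ₄}.
Eliminating the other unknown: ω₄ = r₂ω₂ sin(θ₂−θ₃) / [r₄ sin(θ₄−θ₃)].
Numerator sine = +0.07150; denominator sine = +0.98823.
Result = 0.1397·2.08·(+0.07150) / (0.411·(+0.98823)) = +0.051151 rad/s; magnitude 0.051151 rad/s.

0.0512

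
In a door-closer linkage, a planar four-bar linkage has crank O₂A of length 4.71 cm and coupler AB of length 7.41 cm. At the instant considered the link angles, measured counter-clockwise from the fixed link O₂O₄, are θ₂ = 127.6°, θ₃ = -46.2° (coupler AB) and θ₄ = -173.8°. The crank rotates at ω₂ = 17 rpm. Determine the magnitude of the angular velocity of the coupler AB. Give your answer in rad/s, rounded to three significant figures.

ω₂ = 1.78 rad/s (from 17 rpm).
Differentiating the loop-closure r₂e^{iθ₂}+r₃e^{iθ₃}=r₁+r₄e^{iθ₄} gives r₂ω₂e^{iθ₂}+r₃ω₃e^{iθ₃}=r₄ω₄e^{iθ₄}.
Eliminating the other unknown: ω₃ = r₂ω₂ sin(θ₄−θ₂) / [r₃ sin(θ₃−θ₄)].
Numerator sine = +0.85355; denominator sine = +0.79229.
Result = 0.0471·1.78·(+0.85355) / (0.0741·(+0.79229)) = +1.2191 rad/s; magnitude 1.2191 rad/s.

1.22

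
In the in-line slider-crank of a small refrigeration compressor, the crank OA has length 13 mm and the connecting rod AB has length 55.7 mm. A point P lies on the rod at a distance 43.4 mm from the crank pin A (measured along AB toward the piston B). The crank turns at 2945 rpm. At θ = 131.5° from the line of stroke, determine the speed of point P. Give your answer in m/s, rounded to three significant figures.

2.70

ω = 308.4 rad/s.  Crank-pin speed |V_A| = rω = 4.0092 m/s, perpendicular to OA.
Rod angle: sinφ = −(r/L) sinθ ⇒ φ = -10.067°; ω_rod = −rω cosθ/√(L²−r²sin²θ) = +48.44 rad/s.
V_P = V_A + ω_rod × AP, with AP = 0.0434 m along the rod.
Components: V_Px = −rω sinθ − a·ω_rod·sinφ = -2.6352 m/s;  V_Py = rω cosθ + a·ω_rod·cosφ = -0.58664 m/s.
|V_P| = √(V_Px² + V_Py²) = 2.6997 m/s.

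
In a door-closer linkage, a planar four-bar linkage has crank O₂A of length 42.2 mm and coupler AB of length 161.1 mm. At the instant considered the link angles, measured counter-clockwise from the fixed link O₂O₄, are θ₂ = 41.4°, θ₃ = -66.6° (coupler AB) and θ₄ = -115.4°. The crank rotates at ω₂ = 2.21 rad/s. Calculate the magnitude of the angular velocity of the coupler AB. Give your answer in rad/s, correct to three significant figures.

ω₂ = 2.21 rad/s
Differentiating the loop-closure r₂e^{iθ₂}+r₃e^{iθ₃}=r₁+r₄e^{iθ₄} gives r₂ω₂e^{iθ₂}+r₃ω₃e^{iθ₃}=r₄ω₄e^{iθ₄}.
Eliminating the other unknown: ω₃ = r₂ω₂ sin(θ₄−θ₂) / [r₃ sin(θ₃−θ₄)].
Numerator sine = -0.39394; denominator sine = +0.75241.
Result = 0.0422·2.21·(-0.39394) / (0.1611·(+0.75241)) = -0.3031 rad/s; magnitude 0.3031 rad/s.

0.303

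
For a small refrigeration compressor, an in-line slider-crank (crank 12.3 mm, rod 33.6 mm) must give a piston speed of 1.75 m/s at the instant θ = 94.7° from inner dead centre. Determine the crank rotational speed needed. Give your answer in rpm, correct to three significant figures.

For an in-line slider-crank, |v_piston| = rω|sinθ|·[1 + r cosθ/√(L² − r² sin²θ)].
With r = 0.0123 m, L = 0.0336 m, θ = 94.7°: the bracketed kinematic factor |dx/dθ| = 0.011864 m.
ω = v/|dx/dθ| = 1.75/0.011864 = 147.51 rad/s.
N = 60ω/(2π) = 1408.6 rpm.

1410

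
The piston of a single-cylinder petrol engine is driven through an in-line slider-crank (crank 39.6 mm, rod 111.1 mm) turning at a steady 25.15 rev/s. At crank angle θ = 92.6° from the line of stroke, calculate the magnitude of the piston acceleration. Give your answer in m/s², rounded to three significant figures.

420

ω = 2π·25.1 = 158 rad/s
x(θ) = r cosθ + √(L² − r² sin²θ); with ω constant, a = ω²·d²x/dθ².
d²x/dθ² = −r cosθ − r²(cos2θ)/√u − r⁴ sin²2θ/(4u^{3/2}),  u = L² − r² sin²θ = 0.0107783 m².
Substituting r = 0.0396 m, L = 0.1111 m, θ = 92.6°: d²x/dθ² = +0.016835 m.
a = ω²·d²x/dθ² = (158)²·(+0.016835) = +420.37 m/s²;  |a| = 420.37 m/s².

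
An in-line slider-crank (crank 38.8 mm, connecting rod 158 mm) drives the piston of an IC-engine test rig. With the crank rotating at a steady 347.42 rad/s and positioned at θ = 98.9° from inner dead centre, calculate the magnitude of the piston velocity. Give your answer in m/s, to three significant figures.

12.8

ω = 347.4 rad/s
For an in-line slider-crank, x = r cosθ + √(L² − r² sin²θ), so v = −rω sinθ·[1 + r cosθ/√(L² − r² sin²θ)].
With r = 0.0388 m, L = 0.158 m, θ = 98.9°: √(L² − r² sin²θ) = 0.15328 m.
v = −0.0388·347.4·0.98796·[1 + 0.0388·-0.15471/0.15328] = -12.796 m/s.
|v| = 12.796 m/s.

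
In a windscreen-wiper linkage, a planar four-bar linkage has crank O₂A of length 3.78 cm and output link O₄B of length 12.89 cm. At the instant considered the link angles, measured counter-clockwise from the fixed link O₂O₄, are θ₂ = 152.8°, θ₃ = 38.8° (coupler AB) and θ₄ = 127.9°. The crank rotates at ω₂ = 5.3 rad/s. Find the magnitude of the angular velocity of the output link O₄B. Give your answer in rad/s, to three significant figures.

1.42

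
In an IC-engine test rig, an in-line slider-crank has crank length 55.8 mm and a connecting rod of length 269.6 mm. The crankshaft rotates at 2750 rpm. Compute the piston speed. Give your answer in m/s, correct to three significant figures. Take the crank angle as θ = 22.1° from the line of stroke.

7.21

ω = 2π·2750/60 = 288 rad/s
For an in-line slider-crank, x = r cosθ + √(L² − r² sin²θ), so v = −rω sinθ·[1 + r cosθ/√(L² − r² sin²θ)].
With r = 0.0558 m, L = 0.2696 m, θ = 22.1°: √(L² − r² sin²θ) = 0.26878 m.
v = −0.0558·288·0.37622·[1 + 0.0558·0.92653/0.26878] = -7.2085 m/s.
|v| = 7.2085 m/s.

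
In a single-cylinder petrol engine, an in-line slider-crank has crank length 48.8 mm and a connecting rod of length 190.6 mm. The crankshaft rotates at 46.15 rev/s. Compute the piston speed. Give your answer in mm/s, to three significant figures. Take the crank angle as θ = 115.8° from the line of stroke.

ω = 2π·46.1 = 290 rad/s
For an in-line slider-crank, x = r cosθ + √(L² − r² sin²θ), so v = −rω sinθ·[1 + r cosθ/√(L² − r² sin²θ)].
With r = 0.0488 m, L = 0.1906 m, θ = 115.8°: √(L² − r² sin²θ) = 0.18547 m.
v = −0.0488·290·0.90032·[1 + 0.0488·-0.43523/0.18547] = -11.281 m/s.
|v| = 11.281 m/s = 11281 mm/s.

11300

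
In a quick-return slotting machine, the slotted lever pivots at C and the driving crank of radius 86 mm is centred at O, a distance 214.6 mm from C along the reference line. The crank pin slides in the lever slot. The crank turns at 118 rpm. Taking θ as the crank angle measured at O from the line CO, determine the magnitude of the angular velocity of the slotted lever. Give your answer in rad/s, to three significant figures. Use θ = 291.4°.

ω = 12.36 rad/s (from 118 rpm).
Crank pin A relative to C: A = (d + r cosθ, r sinθ); lever angle φ = atan2(r sinθ, d + r cosθ).
Differentiating tanφ: φ̇ = rω(d cosθ + r)/(d² + r² + 2dr cosθ).
d² + r² + 2dr cosθ = |CA|² = 0.0669172 m²;  d cosθ + r = +0.1643 m.
|ω_lever| = |0.086·12.36·+0.1643| / 0.0669172 = 2.6092 rad/s.

2.61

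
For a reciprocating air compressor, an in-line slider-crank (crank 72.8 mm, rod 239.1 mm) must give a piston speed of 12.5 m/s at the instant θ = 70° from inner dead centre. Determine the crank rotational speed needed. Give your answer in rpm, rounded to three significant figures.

For an in-line slider-crank, |v_piston| = rω|sinθ|·[1 + r cosθ/√(L² − r² sin²θ)].
With r = 0.0728 m, L = 0.2391 m, θ = 70°: the bracketed kinematic factor |dx/dθ| = 0.075844 m.
ω = v/|dx/dθ| = 12.5/0.075844 = 164.81 rad/s.
N = 60ω/(2π) = 1573.8 rpm.

1570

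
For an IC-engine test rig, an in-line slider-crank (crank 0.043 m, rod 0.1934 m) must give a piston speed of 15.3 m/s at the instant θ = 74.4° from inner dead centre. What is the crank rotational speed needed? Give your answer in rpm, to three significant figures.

For an in-line slider-crank, |v_piston| = rω|sinθ|·[1 + r cosθ/√(L² − r² sin²θ)].
With r = 0.043 m, L = 0.1934 m, θ = 74.4°: the bracketed kinematic factor |dx/dθ| = 0.043951 m.
ω = v/|dx/dθ| = 15.3/0.043951 = 348.11 rad/s.
N = 60ω/(2π) = 3324.2 rpm.

3320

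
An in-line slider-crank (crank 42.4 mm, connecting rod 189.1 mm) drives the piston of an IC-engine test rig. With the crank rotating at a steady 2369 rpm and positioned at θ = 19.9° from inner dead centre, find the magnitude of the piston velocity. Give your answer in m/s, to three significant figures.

ω = 2π·2369/60 = 248.1 rad/s
For an in-line slider-crank, x = r cosθ + √(L² − r² sin²θ), so v = −rω sinθ·[1 + r cosθ/√(L² − r² sin²θ)].
With r = 0.0424 m, L = 0.1891 m, θ = 19.9°: √(L² − r² sin²θ) = 0.18855 m.
v = −0.0424·248.1·0.34038·[1 + 0.0424·0.94029/0.18855] = -4.3374 m/s.
|v| = 4.3374 m/s.

4.34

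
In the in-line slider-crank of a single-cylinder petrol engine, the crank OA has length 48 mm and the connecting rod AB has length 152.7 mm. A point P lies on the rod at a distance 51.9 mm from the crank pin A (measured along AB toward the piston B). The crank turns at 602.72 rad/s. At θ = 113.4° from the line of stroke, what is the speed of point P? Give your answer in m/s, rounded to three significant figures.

ω = 602.7 rad/s.  Crank-pin speed |V_A| = rω = 28.931 m/s, perpendicular to OA.
Rod angle: sinφ = −(r/L) sinθ ⇒ φ = -16.767°; ω_rod = −rω cosθ/√(L²−r²sin²θ) = +78.585 rad/s.
V_P = V_A + ω_rod × AP, with AP = 0.0519 m along the rod.
Components: V_Px = −rω sinθ − a·ω_rod·sinφ = -25.375 m/s;  V_Py = rω cosθ + a·ω_rod·cosφ = -7.5846 m/s.
|V_P| = √(V_Px² + V_Py²) = 26.484 m/s.

26.5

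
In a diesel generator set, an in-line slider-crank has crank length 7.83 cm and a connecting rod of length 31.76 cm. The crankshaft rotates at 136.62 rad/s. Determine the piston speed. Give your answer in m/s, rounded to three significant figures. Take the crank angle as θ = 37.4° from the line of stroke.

ω = 136.6 rad/s
For an in-line slider-crank, x = r cosθ + √(L² − r² sin²θ), so v = −rω sinθ·[1 + r cosθ/√(L² − r² sin²θ)].
With r = 0.0783 m, L = 0.3176 m, θ = 37.4°: √(L² − r² sin²θ) = 0.31402 m.
v = −0.0783·136.6·0.60738·[1 + 0.0783·0.79441/0.31402] = -7.7843 m/s.
|v| = 7.7843 m/s.

7.78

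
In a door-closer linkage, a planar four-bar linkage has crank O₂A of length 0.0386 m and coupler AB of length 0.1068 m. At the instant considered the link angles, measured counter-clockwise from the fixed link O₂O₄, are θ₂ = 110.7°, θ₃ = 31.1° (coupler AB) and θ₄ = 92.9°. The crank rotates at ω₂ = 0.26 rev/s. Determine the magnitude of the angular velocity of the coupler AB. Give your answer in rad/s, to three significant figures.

ω₂ = 1.634 rad/s (from 0.26 rev/s).
Differentiating the loop-closure r₂e^{iθ₂}+r₃e^{iθ₃}=r₁+r₄e^{iθ₄} gives r₂ω₂e^{iθ₂}+r₃ω₃e^{iθ₃}=r₄ω₄e^{iθ₄}.
Eliminating the other unknown: ω₃ = r₂ω₂ sin(θ₄−θ₂) / [r₃ sin(θ₃−θ₄)].
Numerator sine = -0.30570; denominator sine = -0.88130.
Result = 0.0386·1.634·(-0.30570) / (0.1068·(-0.88130)) = +0.2048 rad/s; magnitude 0.2048 rad/s.

0.205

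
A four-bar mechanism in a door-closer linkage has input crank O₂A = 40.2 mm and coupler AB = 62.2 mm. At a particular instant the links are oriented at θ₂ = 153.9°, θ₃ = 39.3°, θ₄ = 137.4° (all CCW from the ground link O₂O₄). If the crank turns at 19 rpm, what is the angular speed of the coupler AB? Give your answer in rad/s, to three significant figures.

0.369

ω₂ = 1.99 rad/s (from 19 rpm).
Differentiating the loop-closure r₂e^{iθ₂}+r₃e^{iθ₃}=r₁+r₄e^{iθ₄} gives r₂ω₂e^{iθ₂}+r₃ω₃e^{iθ₃}=r₄ω₄e^{iθ₄}.
Eliminating the other unknown: ω₃ = r₂ω₂ sin(θ₄−θ₂) / [r₃ sin(θ₃−θ₄)].
Numerator sine = -0.28402; denominator sine = -0.99002.
Result = 0.0402·1.99·(-0.28402) / (0.0622·(-0.99002)) = +0.3689 rad/s; magnitude 0.3689 rad/s.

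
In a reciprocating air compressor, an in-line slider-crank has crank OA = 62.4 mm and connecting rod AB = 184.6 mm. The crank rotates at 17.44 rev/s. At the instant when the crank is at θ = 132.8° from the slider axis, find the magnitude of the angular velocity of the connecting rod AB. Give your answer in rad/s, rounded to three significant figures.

ω = 109.6 rad/s (converted from 17.44 rev/s).
The rod makes angle φ with the slider axis where L sinφ = r sinθ; differentiating, L cosφ·φ̇ = r ω cosθ.
L cosφ = √(L² − r² sin²θ) = 0.17883 m.
|ω_rod| = r ω |cosθ| / √(L² − r² sin²θ) = 0.0624·109.6·0.67944/0.17883 = 25.979 rad/s.

26.0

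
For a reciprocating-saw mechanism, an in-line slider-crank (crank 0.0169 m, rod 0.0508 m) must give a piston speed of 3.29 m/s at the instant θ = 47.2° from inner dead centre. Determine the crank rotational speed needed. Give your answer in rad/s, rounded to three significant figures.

For an in-line slider-crank, |v_piston| = rω|sinθ|·[1 + r cosθ/√(L² − r² sin²θ)].
With r = 0.0169 m, L = 0.0508 m, θ = 47.2°: the bracketed kinematic factor |dx/dθ| = 0.01529 m.
ω = v/|dx/dθ| = 3.29/0.01529 = 215.17 rad/s.

215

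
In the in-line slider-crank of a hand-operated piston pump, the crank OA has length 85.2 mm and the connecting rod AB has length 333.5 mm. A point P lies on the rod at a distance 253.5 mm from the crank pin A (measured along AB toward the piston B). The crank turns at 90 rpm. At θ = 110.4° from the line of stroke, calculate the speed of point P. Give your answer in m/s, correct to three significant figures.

ω = 9.425 rad/s.  Crank-pin speed |V_A| = rω = 0.80299 m/s, perpendicular to OA.
Rod angle: sinφ = −(r/L) sinθ ⇒ φ = -13.854°; ω_rod = −rω cosθ/√(L²−r²sin²θ) = +0.86443 rad/s.
V_P = V_A + ω_rod × AP, with AP = 0.2535 m along the rod.
Components: V_Px = −rω sinθ − a·ω_rod·sinφ = -0.70016 m/s;  V_Py = rω cosθ + a·ω_rod·cosφ = -0.067142 m/s.
|V_P| = √(V_Px² + V_Py²) = 0.70337 m/s.

0.703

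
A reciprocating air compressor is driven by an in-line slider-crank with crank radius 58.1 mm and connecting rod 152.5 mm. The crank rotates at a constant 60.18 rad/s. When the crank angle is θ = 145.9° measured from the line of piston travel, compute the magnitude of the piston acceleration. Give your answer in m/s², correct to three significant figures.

ω = 60.18 rad/s
x(θ) = r cosθ + √(L² − r² sin²θ); with ω constant, a = ω²·d²x/dθ².
d²x/dθ² = −r cosθ − r²(cos2θ)/√u − r⁴ sin²2θ/(4u^{3/2}),  u = L² − r² sin²θ = 0.0221952 m².
Substituting r = 0.0581 m, L = 0.1525 m, θ = 145.9°: d²x/dθ² = +0.038953 m.
a = ω²·d²x/dθ² = (60.18)²·(+0.038953) = +141.07 m/s²;  |a| = 141.07 m/s².

141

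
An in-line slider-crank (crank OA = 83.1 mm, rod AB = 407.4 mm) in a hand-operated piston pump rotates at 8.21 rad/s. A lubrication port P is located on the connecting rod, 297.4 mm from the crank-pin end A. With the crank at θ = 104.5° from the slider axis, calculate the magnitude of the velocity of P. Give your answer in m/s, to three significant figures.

ω = 8.21 rad/s.  Crank-pin speed |V_A| = rω = 0.68225 m/s, perpendicular to OA.
Rod angle: sinφ = −(r/L) sinθ ⇒ φ = -11.390°; ω_rod = −rω cosθ/√(L²−r²sin²θ) = +0.42772 rad/s.
V_P = V_A + ω_rod × AP, with AP = 0.2974 m along the rod.
Components: V_Px = −rω sinθ − a·ω_rod·sinφ = -0.6354 m/s;  V_Py = rω cosθ + a·ω_rod·cosφ = -0.046123 m/s.
|V_P| = √(V_Px² + V_Py²) = 0.63707 m/s.

0.637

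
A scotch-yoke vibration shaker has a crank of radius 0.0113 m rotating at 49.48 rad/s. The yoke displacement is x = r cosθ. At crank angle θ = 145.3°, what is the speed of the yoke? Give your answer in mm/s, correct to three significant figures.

318

ω = 49.48 rad/s
x = r cosθ ⇒ ẋ = −rω sinθ.
|v| = rω|sinθ| = 0.0113·49.48·|sin 145.3°| = 0.3183 m/s = 318.3 mm/s.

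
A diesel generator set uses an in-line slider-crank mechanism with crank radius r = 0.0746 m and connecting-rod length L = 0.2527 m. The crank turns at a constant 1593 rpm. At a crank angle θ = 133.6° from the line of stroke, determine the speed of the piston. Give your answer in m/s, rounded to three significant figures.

ω = 2π·1593/60 = 166.8 rad/s
For an in-line slider-crank, x = r cosθ + √(L² − r² sin²θ), so v = −rω sinθ·[1 + r cosθ/√(L² − r² sin²θ)].
With r = 0.0746 m, L = 0.2527 m, θ = 133.6°: √(L² − r² sin²θ) = 0.24686 m.
v = −0.0746·166.8·0.72417·[1 + 0.0746·-0.68962/0.24686] = -7.1339 m/s.
|v| = 7.1339 m/s.

7.13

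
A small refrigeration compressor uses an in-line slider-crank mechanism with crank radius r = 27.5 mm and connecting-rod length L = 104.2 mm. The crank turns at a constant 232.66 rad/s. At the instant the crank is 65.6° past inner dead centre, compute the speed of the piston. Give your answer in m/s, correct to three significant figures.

6.48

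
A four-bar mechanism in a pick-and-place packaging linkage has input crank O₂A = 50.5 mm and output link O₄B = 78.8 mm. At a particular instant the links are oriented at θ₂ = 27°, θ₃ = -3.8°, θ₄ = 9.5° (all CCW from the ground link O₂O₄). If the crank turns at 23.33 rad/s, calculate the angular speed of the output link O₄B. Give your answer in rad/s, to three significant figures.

33.3

ω₂ = 23.33 rad/s
Differentiating the loop-closure r₂e^{iθ₂}+r₃e^{iθ₃}=r₁+r₄e^{iθ₄} gives r₂ω₂e^{iθ₂}+r₃ω₃e^{iθ₃}=r₄ω₄e^{iθ₄}.
Eliminating the other unknown: ω₄ = r₂ω₂ sin(θ₂−θ₃) / [r₄ sin(θ₄−θ₃)].
Numerator sine = +0.51204; denominator sine = +0.23005.
Result = 0.0505·23.33·(+0.51204) / (0.0788·(+0.23005)) = +33.279 rad/s; magnitude 33.279 rad/s.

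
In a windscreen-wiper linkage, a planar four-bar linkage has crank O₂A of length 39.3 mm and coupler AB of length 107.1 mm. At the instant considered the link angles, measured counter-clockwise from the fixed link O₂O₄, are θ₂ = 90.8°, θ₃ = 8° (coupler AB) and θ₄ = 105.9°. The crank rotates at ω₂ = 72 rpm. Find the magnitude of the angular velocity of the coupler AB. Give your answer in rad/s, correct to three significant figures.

ω₂ = 7.54 rad/s (from 72 rpm).
Differentiating the loop-closure r₂e^{iθ₂}+r₃e^{iθ₃}=r₁+r₄e^{iθ₄} gives r₂ω₂e^{iθ₂}+r₃ω₃e^{iθ₃}=r₄ω₄e^{iθ₄}.
Eliminating the other unknown: ω₃ = r₂ω₂ sin(θ₄−θ₂) / [r₃ sin(θ₃−θ₄)].
Numerator sine = +0.26050; denominator sine = -0.99051.
Result = 0.0393·7.54·(+0.26050) / (0.1071·(-0.99051)) = -0.72765 rad/s; magnitude 0.72765 rad/s.

0.728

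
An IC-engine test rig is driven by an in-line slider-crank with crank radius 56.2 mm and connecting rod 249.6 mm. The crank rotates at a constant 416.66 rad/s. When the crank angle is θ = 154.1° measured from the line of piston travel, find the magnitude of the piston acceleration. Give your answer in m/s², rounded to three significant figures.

ω = 416.7 rad/s
x(θ) = r cosθ + √(L² − r² sin²θ); with ω constant, a = ω²·d²x/dθ².
d²x/dθ² = −r cosθ − r²(cos2θ)/√u − r⁴ sin²2θ/(4u^{3/2}),  u = L² − r² sin²θ = 0.0616975 m².
Substituting r = 0.0562 m, L = 0.2496 m, θ = 154.1°: d²x/dθ² = +0.042591 m.
a = ω²·d²x/dθ² = (416.7)²·(+0.042591) = +7394.1 m/s²;  |a| = 7394.1 m/s².

7390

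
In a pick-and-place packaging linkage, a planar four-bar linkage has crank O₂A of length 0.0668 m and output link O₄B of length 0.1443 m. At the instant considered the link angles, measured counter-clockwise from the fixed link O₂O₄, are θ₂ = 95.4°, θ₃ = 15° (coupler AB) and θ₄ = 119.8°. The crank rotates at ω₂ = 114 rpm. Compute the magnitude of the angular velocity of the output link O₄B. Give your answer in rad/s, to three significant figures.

5.64

ω₂ = 11.94 rad/s (from 114 rpm).
Differentiating the loop-closure r₂e^{iθ₂}+r₃e^{iθ₃}=r₁+r₄e^{iθ₄} gives r₂ω₂e^{iθ₂}+r₃ω₃e^{iθ₃}=r₄ω₄e^{iθ₄}.
Eliminating the other unknown: ω₄ = r₂ω₂ sin(θ₂−θ₃) / [r₄ sin(θ₄−θ₃)].
Numerator sine = +0.98600; denominator sine = +0.96682.
Result = 0.0668·11.94·(+0.98600) / (0.1443·(+0.96682)) = +5.636 rad/s; magnitude 5.636 rad/s.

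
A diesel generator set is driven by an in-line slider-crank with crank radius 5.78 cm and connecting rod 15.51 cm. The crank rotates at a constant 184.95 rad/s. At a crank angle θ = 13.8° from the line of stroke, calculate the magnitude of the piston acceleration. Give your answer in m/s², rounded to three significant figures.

2580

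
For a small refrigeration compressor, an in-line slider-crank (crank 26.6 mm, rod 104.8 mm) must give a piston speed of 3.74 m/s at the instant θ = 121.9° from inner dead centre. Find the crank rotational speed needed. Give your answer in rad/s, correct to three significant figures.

192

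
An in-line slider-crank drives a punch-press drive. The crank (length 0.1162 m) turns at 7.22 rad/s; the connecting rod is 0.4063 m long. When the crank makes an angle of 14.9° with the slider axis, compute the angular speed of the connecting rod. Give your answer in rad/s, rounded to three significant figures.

ω = 7.22 rad/s
The rod makes angle φ with the slider axis where L sinφ = r sinθ; differentiating, L cosφ·φ̇ = r ω cosθ.
L cosφ = √(L² − r² sin²θ) = 0.4052 m.
|ω_rod| = r ω |cosθ| / √(L² − r² sin²θ) = 0.1162·7.22·0.96638/0.4052 = 2.0009 rad/s.

2.00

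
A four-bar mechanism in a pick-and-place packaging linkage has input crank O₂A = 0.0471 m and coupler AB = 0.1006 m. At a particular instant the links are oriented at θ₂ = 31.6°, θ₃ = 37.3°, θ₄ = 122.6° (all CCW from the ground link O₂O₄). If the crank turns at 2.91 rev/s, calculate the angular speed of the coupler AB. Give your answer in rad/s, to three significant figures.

ω₂ = 18.28 rad/s (from 2.91 rev/s).
Differentiating the loop-closure r₂e^{iθ₂}+r₃e^{iθ₃}=r₁+r₄e^{iθ₄} gives r₂ω₂e^{iθ₂}+r₃ω₃e^{iθ₃}=r₄ω₄e^{iθ₄}.
Eliminating the other unknown: ω₃ = r₂ω₂ sin(θ₄−θ₂) / [r₃ sin(θ₃−θ₄)].
Numerator sine = +0.99985; denominator sine = -0.99664.
Result = 0.0471·18.28·(+0.99985) / (0.1006·(-0.99664)) = -8.588 rad/s; magnitude 8.588 rad/s.

8.59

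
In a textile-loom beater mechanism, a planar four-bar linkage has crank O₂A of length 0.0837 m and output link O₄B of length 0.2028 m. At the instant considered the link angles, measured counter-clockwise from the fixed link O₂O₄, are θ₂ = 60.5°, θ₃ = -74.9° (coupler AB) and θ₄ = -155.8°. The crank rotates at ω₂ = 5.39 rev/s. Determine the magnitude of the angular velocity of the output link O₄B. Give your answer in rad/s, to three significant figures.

ω₂ = 33.87 rad/s (from 5.39 rev/s).
Differentiating the loop-closure r₂e^{iθ₂}+r₃e^{iθ₃}=r₁+r₄e^{iθ₄} gives r₂ω₂e^{iθ₂}+r₃ω₃e^{iθ₃}=r₄ω₄e^{iθ₄}.
Eliminating the other unknown: ω₄ = r₂ω₂ sin(θ₂−θ₃) / [r₄ sin(θ₄−θ₃)].
Numerator sine = +0.70215; denominator sine = -0.98741.
Result = 0.0837·33.87·(+0.70215) / (0.2028·(-0.98741)) = -9.9394 rad/s; magnitude 9.9394 rad/s.

9.94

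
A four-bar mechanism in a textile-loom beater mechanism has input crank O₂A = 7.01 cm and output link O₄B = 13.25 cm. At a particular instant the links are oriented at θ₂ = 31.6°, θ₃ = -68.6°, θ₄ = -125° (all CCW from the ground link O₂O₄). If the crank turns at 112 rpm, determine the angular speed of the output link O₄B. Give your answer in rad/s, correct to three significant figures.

ω₂ = 11.73 rad/s (from 112 rpm).
Differentiating the loop-closure r₂e^{iθ₂}+r₃e^{iθ₃}=r₁+r₄e^{iθ₄} gives r₂ω₂e^{iθ₂}+r₃ω₃e^{iθ₃}=r₄ω₄e^{iθ₄}.
Eliminating the other unknown: ω₄ = r₂ω₂ sin(θ₂−θ₃) / [r₄ sin(θ₄−θ₃)].
Numerator sine = +0.98420; denominator sine = -0.83292.
Result = 0.0701·11.73·(+0.98420) / (0.1325·(-0.83292)) = -7.3321 rad/s; magnitude 7.3321 rad/s.

7.33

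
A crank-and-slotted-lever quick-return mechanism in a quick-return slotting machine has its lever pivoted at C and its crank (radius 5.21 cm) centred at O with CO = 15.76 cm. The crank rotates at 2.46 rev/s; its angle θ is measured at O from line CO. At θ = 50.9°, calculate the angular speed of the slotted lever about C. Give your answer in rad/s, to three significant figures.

ω = 15.46 rad/s (from 2.46 rev/s).
Crank pin A relative to C: A = (d + r cosθ, r sinθ); lever angle φ = atan2(r sinθ, d + r cosθ).
Differentiating tanφ: φ̇ = rω(d cosθ + r)/(d² + r² + 2dr cosθ).
d² + r² + 2dr cosθ = |CA|² = 0.0379091 m²;  d cosθ + r = +0.15149 m.
|ω_lever| = |0.0521·15.46·+0.15149| / 0.0379091 = 3.2182 rad/s.

3.22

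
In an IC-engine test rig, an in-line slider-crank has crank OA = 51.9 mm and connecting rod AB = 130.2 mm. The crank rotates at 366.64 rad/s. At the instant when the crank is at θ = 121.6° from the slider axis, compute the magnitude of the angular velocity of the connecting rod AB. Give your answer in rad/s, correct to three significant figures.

81.4

ω = 366.6 rad/s
The rod makes angle φ with the slider axis where L sinφ = r sinθ; differentiating, L cosφ·φ̇ = r ω cosθ.
L cosφ = √(L² − r² sin²θ) = 0.12247 m.
|ω_rod| = r ω |cosθ| / √(L² − r² sin²θ) = 0.0519·366.6·0.52399/0.12247 = 81.416 rad/s.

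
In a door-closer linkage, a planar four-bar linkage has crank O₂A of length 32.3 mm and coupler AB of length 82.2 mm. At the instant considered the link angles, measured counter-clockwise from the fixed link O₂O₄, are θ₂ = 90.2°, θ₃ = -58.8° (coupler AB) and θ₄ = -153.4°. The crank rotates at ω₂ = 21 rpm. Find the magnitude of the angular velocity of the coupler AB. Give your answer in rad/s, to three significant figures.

0.777

ω₂ = 2.199 rad/s (from 21 rpm).
Differentiating the loop-closure r₂e^{iθ₂}+r₃e^{iθ₃}=r₁+r₄e^{iθ₄} gives r₂ω₂e^{iθ₂}+r₃ω₃e^{iθ₃}=r₄ω₄e^{iθ₄}.
Eliminating the other unknown: ω₃ = r₂ω₂ sin(θ₄−θ₂) / [r₃ sin(θ₃−θ₄)].
Numerator sine = +0.89571; denominator sine = +0.99678.
Result = 0.0323·2.199·(+0.89571) / (0.0822·(+0.99678)) = +0.77651 rad/s; magnitude 0.77651 rad/s.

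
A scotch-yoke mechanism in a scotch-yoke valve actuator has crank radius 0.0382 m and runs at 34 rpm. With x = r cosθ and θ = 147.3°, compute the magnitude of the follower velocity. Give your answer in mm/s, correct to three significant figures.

ω = 3.56 rad/s (from 34 rpm).
x = r cosθ ⇒ ẋ = −rω sinθ.
|v| = rω|sinθ| = 0.0382·3.56·|sin 147.3°| = 0.073478 m/s = 73.478 mm/s.

73.5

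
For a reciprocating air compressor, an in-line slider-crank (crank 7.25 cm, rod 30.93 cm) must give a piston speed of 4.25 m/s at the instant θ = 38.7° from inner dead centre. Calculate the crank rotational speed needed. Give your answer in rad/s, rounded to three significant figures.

For an in-line slider-crank, |v_piston| = rω|sinθ|·[1 + r cosθ/√(L² − r² sin²θ)].
With r = 0.0725 m, L = 0.3093 m, θ = 38.7°: the bracketed kinematic factor |dx/dθ| = 0.053713 m.
ω = v/|dx/dθ| = 4.25/0.053713 = 79.124 rad/s.

79.1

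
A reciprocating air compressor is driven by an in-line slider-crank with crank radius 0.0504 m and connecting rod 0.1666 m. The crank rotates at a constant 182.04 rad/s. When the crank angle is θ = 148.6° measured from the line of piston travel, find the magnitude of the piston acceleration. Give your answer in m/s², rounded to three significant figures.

1180

ω = 182 rad/s
x(θ) = r cosθ + √(L² − r² sin²θ); with ω constant, a = ω²·d²x/dθ².
d²x/dθ² = −r cosθ − r²(cos2θ)/√u − r⁴ sin²2θ/(4u^{3/2}),  u = L² − r² sin²θ = 0.027066 m².
Substituting r = 0.0504 m, L = 0.1666 m, θ = 148.6°: d²x/dθ² = +0.035675 m.
a = ω²·d²x/dθ² = (182)²·(+0.035675) = +1182.2 m/s²;  |a| = 1182.2 m/s².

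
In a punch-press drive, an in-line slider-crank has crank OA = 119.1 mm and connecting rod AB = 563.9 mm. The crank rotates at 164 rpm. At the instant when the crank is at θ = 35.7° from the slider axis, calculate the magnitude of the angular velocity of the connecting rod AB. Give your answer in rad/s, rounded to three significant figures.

2.97

ω = 17.17 rad/s (converted from 164 rpm).
The rod makes angle φ with the slider axis where L sinφ = r sinθ; differentiating, L cosφ·φ̇ = r ω cosθ.
L cosφ = √(L² − r² sin²θ) = 0.5596 m.
|ω_rod| = r ω |cosθ| / √(L² − r² sin²θ) = 0.1191·17.17·0.81208/0.5596 = 2.9683 rad/s.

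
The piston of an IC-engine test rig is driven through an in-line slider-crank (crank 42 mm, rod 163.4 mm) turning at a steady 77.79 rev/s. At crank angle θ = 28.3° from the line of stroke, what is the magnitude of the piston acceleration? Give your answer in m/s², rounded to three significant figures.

10300

ω = 2π·77.8 = 488.8 rad/s
x(θ) = r cosθ + √(L² − r² sin²θ); with ω constant, a = ω²·d²x/dθ².
d²x/dθ² = −r cosθ − r²(cos2θ)/√u − r⁴ sin²2θ/(4u^{3/2}),  u = L² − r² sin²θ = 0.0263031 m².
Substituting r = 0.042 m, L = 0.1634 m, θ = 28.3°: d²x/dθ² = -0.043095 m.
a = ω²·d²x/dθ² = (488.8)²·(-0.043095) = -10295 m/s²;  |a| = 10295 m/s².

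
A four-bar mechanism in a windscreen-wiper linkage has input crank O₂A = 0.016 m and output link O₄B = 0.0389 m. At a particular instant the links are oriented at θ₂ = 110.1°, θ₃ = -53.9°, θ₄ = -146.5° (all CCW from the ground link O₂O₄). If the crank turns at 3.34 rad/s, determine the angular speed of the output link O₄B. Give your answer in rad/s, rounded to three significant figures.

ω₂ = 3.34 rad/s
Differentiating the loop-closure r₂e^{iθ₂}+r₃e^{iθ₃}=r₁+r₄e^{iθ₄} gives r₂ω₂e^{iθ₂}+r₃ω₃e^{iθ₃}=r₄ω₄e^{iθ₄}.
Eliminating the other unknown: ω₄ = r₂ω₂ sin(θ₂−θ₃) / [r₄ sin(θ₄−θ₃)].
Numerator sine = +0.27564; denominator sine = -0.99897.
Result = 0.016·3.34·(+0.27564) / (0.0389·(-0.99897)) = -0.37905 rad/s; magnitude 0.37905 rad/s.

0.379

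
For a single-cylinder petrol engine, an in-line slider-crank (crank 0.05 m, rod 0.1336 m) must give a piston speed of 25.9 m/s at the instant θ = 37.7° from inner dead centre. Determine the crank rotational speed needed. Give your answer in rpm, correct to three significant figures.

6200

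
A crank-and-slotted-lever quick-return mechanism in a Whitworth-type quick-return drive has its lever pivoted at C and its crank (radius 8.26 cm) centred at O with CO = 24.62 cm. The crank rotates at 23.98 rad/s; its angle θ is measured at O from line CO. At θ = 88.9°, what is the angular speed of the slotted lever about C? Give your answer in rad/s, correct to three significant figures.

ω = 23.98 rad/s
Crank pin A relative to C: A = (d + r cosθ, r sinθ); lever angle φ = atan2(r sinθ, d + r cosθ).
Differentiating tanφ: φ̇ = rω(d cosθ + r)/(d² + r² + 2dr cosθ).
d² + r² + 2dr cosθ = |CA|² = 0.068218 m²;  d cosθ + r = +0.087326 m.
|ω_lever| = |0.0826·23.98·+0.087326| / 0.068218 = 2.5356 rad/s.

2.54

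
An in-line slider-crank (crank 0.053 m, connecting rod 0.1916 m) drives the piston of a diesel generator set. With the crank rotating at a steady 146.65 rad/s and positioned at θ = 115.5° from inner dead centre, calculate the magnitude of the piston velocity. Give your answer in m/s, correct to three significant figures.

ω = 146.7 rad/s
For an in-line slider-crank, x = r cosθ + √(L² − r² sin²θ), so v = −rω sinθ·[1 + r cosθ/√(L² − r² sin²θ)].
With r = 0.053 m, L = 0.1916 m, θ = 115.5°: √(L² − r² sin²θ) = 0.18553 m.
v = −0.053·146.7·0.90259·[1 + 0.053·-0.43051/0.18553] = -6.1525 m/s.
|v| = 6.1525 m/s.

6.15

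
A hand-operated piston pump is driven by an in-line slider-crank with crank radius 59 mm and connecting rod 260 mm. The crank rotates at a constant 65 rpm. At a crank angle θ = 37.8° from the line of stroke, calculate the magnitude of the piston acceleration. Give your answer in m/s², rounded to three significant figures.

2.32

ω = 2π·65/60 = 6.807 rad/s
x(θ) = r cosθ + √(L² − r² sin²θ); with ω constant, a = ω²·d²x/dθ².
d²x/dθ² = −r cosθ − r²(cos2θ)/√u − r⁴ sin²2θ/(4u^{3/2}),  u = L² − r² sin²θ = 0.0662923 m².
Substituting r = 0.059 m, L = 0.26 m, θ = 37.8°: d²x/dθ² = -0.050148 m.
a = ω²·d²x/dθ² = (6.807)²·(-0.050148) = -2.3235 m/s²;  |a| = 2.3235 m/s².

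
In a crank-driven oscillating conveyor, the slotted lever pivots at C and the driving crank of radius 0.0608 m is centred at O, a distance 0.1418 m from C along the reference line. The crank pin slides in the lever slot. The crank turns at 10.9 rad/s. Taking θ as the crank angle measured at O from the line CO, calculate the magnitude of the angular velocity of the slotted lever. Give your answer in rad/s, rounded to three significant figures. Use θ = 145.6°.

ω = 10.9 rad/s
Crank pin A relative to C: A = (d + r cosθ, r sinθ); lever angle φ = atan2(r sinθ, d + r cosθ).
Differentiating tanφ: φ̇ = rω(d cosθ + r)/(d² + r² + 2dr cosθ).
d² + r² + 2dr cosθ = |CA|² = 0.00957655 m²;  d cosθ + r = -0.056201 m.
|ω_lever| = |0.0608·10.9·-0.056201| / 0.00957655 = 3.8893 rad/s.

3.89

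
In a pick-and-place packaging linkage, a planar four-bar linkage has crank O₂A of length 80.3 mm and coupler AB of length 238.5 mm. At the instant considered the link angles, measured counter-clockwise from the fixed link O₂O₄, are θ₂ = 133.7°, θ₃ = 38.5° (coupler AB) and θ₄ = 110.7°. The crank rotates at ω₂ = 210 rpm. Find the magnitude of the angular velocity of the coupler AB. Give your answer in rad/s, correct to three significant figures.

ω₂ = 21.99 rad/s (from 210 rpm).
Differentiating the loop-closure r₂e^{iθ₂}+r₃e^{iθ₃}=r₁+r₄e^{iθ₄} gives r₂ω₂e^{iθ₂}+r₃ω₃e^{iθ₃}=r₄ω₄e^{iθ₄}.
Eliminating the other unknown: ω₃ = r₂ω₂ sin(θ₄−θ₂) / [r₃ sin(θ₃−θ₄)].
Numerator sine = -0.39073; denominator sine = -0.95213.
Result = 0.0803·21.99·(-0.39073) / (0.2385·(-0.95213)) = +3.0385 rad/s; magnitude 3.0385 rad/s.

3.04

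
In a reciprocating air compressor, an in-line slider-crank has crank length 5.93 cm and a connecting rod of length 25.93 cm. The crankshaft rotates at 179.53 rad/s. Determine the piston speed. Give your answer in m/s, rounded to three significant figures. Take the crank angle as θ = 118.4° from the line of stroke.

8.32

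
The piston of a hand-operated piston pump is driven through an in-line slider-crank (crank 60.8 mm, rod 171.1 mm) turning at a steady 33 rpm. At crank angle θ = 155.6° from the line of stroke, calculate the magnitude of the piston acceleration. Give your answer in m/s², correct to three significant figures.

0.485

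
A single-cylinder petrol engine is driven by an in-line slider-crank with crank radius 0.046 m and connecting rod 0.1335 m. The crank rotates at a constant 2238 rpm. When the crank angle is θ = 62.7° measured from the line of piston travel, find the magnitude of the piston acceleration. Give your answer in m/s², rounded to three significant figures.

649

ω = 2π·2238/60 = 234.4 rad/s
x(θ) = r cosθ + √(L² − r² sin²θ); with ω constant, a = ω²·d²x/dθ².
d²x/dθ² = −r cosθ − r²(cos2θ)/√u − r⁴ sin²2θ/(4u^{3/2}),  u = L² − r² sin²θ = 0.0161514 m².
Substituting r = 0.046 m, L = 0.1335 m, θ = 62.7°: d²x/dθ² = -0.011815 m.
a = ω²·d²x/dθ² = (234.4)²·(-0.011815) = -648.96 m/s²;  |a| = 648.96 m/s².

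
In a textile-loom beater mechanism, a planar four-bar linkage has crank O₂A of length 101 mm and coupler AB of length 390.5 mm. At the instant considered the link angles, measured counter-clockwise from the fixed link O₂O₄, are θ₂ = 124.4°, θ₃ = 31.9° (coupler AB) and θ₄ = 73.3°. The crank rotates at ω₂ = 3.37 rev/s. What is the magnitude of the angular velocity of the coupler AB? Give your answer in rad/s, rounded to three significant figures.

ω₂ = 21.17 rad/s (from 3.37 rev/s).
Differentiating the loop-closure r₂e^{iθ₂}+r₃e^{iθ₃}=r₁+r₄e^{iθ₄} gives r₂ω₂e^{iθ₂}+r₃ω₃e^{iθ₃}=r₄ω₄e^{iθ₄}.
Eliminating the other unknown: ω₃ = r₂ω₂ sin(θ₄−θ₂) / [r₃ sin(θ₃−θ₄)].
Numerator sine = -0.77824; denominator sine = -0.66131.
Result = 0.101·21.17·(-0.77824) / (0.3905·(-0.66131)) = +6.4449 rad/s; magnitude 6.4449 rad/s.

6.44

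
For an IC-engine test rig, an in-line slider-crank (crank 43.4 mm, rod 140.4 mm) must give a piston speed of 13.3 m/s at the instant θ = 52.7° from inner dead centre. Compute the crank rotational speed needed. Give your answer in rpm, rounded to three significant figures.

3080

For an in-line slider-crank, |v_piston| = rω|sinθ|·[1 + r cosθ/√(L² − r² sin²θ)].
With r = 0.0434 m, L = 0.1404 m, θ = 52.7°: the bracketed kinematic factor |dx/dθ| = 0.041195 m.
ω = v/|dx/dθ| = 13.3/0.041195 = 322.85 rad/s.
N = 60ω/(2π) = 3083 rpm.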